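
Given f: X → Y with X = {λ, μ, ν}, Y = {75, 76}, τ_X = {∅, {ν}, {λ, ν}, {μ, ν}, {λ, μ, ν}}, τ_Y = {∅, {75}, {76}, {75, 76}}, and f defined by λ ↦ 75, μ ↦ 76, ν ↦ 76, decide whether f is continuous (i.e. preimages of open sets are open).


f is NOT continuous.

Compute f^{-1}(U) for each U ∈ τ_Y:
  U = ∅: f^{-1}(U) = ∅ ∈ τ_X ✓.
  U = {75}: f^{-1}(U) = {λ} ∉ τ_X ✗.
  U = {76}: f^{-1}(U) = {μ, ν} ∈ τ_X ✓.
  U = {75, 76}: f^{-1}(U) = {λ, μ, ν} ∈ τ_X ✓.
Found U = {75} with f^{-1}(U) = {λ} not in τ_X. Therefore f is NOT continuous.


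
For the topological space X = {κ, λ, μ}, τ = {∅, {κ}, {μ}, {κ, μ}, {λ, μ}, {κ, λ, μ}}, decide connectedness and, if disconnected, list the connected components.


(X, τ) is disconnected; components = [{κ}, {λ, μ}].

Find clopen sets (U ∈ τ with X ∖ U ∈ τ):
  U = ∅, X ∖ U = {κ, λ, μ} — both open, so U is clopen.
  U = {κ}, X ∖ U = {λ, μ} — both open, so U is clopen.
  U = {λ, μ}, X ∖ U = {κ} — both open, so U is clopen.
  U = {κ, λ, μ}, X ∖ U = ∅ — both open, so U is clopen.
Nontrivial clopen(s) exist: e.g. {κ}. So (X, τ) is disconnected.
Compute connected components by grouping points that agree on all clopens:
  component: {κ}
  component: {λ, μ}


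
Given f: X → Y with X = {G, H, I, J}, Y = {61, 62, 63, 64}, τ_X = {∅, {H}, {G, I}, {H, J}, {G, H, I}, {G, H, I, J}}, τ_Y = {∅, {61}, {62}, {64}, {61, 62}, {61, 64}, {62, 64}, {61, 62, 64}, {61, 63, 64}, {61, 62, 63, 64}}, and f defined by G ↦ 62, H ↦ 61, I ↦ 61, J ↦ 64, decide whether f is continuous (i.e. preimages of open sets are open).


f is NOT continuous.

Compute f^{-1}(U) for each U ∈ τ_Y:
  U = ∅: f^{-1}(U) = ∅ ∈ τ_X ✓.
  U = {61}: f^{-1}(U) = {H, I} ∉ τ_X ✗.
  U = {62}: f^{-1}(U) = {G} ∉ τ_X ✗.
  U = {64}: f^{-1}(U) = {J} ∉ τ_X ✗.
  U = {61, 62}: f^{-1}(U) = {G, H, I} ∈ τ_X ✓.
  U = {61, 64}: f^{-1}(U) = {H, I, J} ∉ τ_X ✗.
  U = {62, 64}: f^{-1}(U) = {G, J} ∉ τ_X ✗.
  U = {61, 62, 64}: f^{-1}(U) = {G, H, I, J} ∈ τ_X ✓.
  U = {61, 63, 64}: f^{-1}(U) = {H, I, J} ∉ τ_X ✗.
  U = {61, 62, 63, 64}: f^{-1}(U) = {G, H, I, J} ∈ τ_X ✓.
Found U = {61} with f^{-1}(U) = {H, I} not in τ_X. Therefore f is NOT continuous.


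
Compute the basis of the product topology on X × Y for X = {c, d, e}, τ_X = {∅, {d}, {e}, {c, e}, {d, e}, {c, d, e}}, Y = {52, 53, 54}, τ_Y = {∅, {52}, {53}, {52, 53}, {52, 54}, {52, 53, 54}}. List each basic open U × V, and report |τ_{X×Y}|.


Basis B = {∅ × ∅, {d} × {52}, {d} × {53}, {e} × {52}, {e} × {53}, {c, e} × {52}, {c, e} × {53}, {d} × {52, 53}, {d} × {52, 54}, {d, e} × {52}, {d, e} × {53}, {e} × {52, 53}, {e} × {52, 54}, {c, d, e} × {52}, {c, d, e} × {53}, {d} × {52, 53, 54}, {e} × {52, 53, 54}, {c, e} × {52, 53}, {c, e} × {52, 54}, {d, e} × {52, 53}, {d, e} × {52, 54}, {c, e} × {52, 53, 54}, {c, d, e} × {52, 53}, {c, d, e} × {52, 54}, {d, e} × {52, 53, 54}, {c, d, e} × {52, 53, 54}}; |τ_{X×Y}| = 108.

Enumerate products U × V with U ∈ τ_X, V ∈ τ_Y (deduplicated):
  ∅ × ∅ = {} (∅)
  {d} × {52} = {(d,52)}
  {d} × {53} = {(d,53)}
  {e} × {52} = {(e,52)}
  {e} × {53} = {(e,53)}
  {c, e} × {52} = {(c,52), (e,52)}
  {c, e} × {53} = {(c,53), (e,53)}
  {d} × {52, 53} = {(d,52), (d,53)}
  {d} × {52, 54} = {(d,52), (d,54)}
  {d, e} × {52} = {(d,52), (e,52)}
  {d, e} × {53} = {(d,53), (e,53)}
  {e} × {52, 53} = {(e,52), (e,53)}
  {e} × {52, 54} = {(e,52), (e,54)}
  {c, d, e} × {52} = {(c,52), (d,52), (e,52)}
  {c, d, e} × {53} = {(c,53), (d,53), (e,53)}
  {d} × {52, 53, 54} = {(d,52), (d,53), (d,54)}
  {e} × {52, 53, 54} = {(e,52), (e,53), (e,54)}
  {c, e} × {52, 53} = {(c,52), (c,53), (e,52), (e,53)}
  {c, e} × {52, 54} = {(c,52), (c,54), (e,52), (e,54)}
  {d, e} × {52, 53} = {(d,52), (d,53), (e,52), (e,53)}
  {d, e} × {52, 54} = {(d,52), (d,54), (e,52), (e,54)}
  {c, e} × {52, 53, 54} = {(c,52), (c,53), (c,54), (e,52), (e,53), (e,54)}
  {c, d, e} × {52, 53} = {(c,52), (c,53), (d,52), (d,53), (e,52), (e,53)}
  {c, d, e} × {52, 54} = {(c,52), (c,54), (d,52), (d,54), (e,52), (e,54)}
  {d, e} × {52, 53, 54} = {(d,52), (d,53), (d,54), (e,52), (e,53), (e,54)}
  {c, d, e} × {52, 53, 54} = {(c,52), (c,53), (c,54), (d,52), (d,53), (d,54), (e,52), (e,53), (e,54)}
These 26 distinct sets form the basis B.
Close under arbitrary unions to get τ_{X×Y}; counting gives |τ_{X×Y}| = 108.


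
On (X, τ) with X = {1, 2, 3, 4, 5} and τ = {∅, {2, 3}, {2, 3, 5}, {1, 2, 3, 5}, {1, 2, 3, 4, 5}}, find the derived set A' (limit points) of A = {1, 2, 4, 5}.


A' = {1, 3, 4, 5}

For each x ∈ X, list the open sets U ∈ τ with x ∈ U, then check whether U ∩ (A ∖ {x}) ≠ ∅ for every such U.
  x = 1: opens ∋ x are {1, 2, 3, 5}, {1, 2, 3, 4, 5}; each meets A ∖ {1}, so x IS a limit point.
  x = 2: open {2, 3} ∋ x has {2, 3} ∩ (A ∖ {2}) = ∅, so x is NOT a limit point.
  x = 3: opens ∋ x are {2, 3}, {2, 3, 5}, {1, 2, 3, 5}, {1, 2, 3, 4, 5}; each meets A ∖ {3}, so x IS a limit point.
  x = 4: opens ∋ x are {1, 2, 3, 4, 5}; each meets A ∖ {4}, so x IS a limit point.
  x = 5: opens ∋ x are {2, 3, 5}, {1, 2, 3, 5}, {1, 2, 3, 4, 5}; each meets A ∖ {5}, so x IS a limit point.
Collecting: A' = {1, 3, 4, 5}.


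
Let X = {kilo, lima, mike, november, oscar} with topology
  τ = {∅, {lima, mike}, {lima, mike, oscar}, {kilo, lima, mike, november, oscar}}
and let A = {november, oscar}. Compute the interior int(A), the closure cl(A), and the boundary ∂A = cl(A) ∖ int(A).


int(A) = ∅, cl(A) = {kilo, november, oscar}, ∂A = {kilo, november, oscar}.

Closed sets in (X, τ) are complements of opens:
  closed(X, τ) = {∅, {kilo, november}, {kilo, november, oscar}, {kilo, lima, mike, november, oscar}}.
int(A) = ⋃ {U ∈ τ : U ⊆ A}. Opens contained in A: ∅.
Taking the union of these: int(A) = ∅.
cl(A) = ⋂ {C closed : A ⊆ C}. Closed sets containing A: {kilo, november, oscar}, {kilo, lima, mike, november, oscar}.
Intersecting these: cl(A) = {kilo, november, oscar}.
∂A = cl(A) ∖ int(A) = {kilo, november, oscar} ∖ ∅ = {kilo, november, oscar}.


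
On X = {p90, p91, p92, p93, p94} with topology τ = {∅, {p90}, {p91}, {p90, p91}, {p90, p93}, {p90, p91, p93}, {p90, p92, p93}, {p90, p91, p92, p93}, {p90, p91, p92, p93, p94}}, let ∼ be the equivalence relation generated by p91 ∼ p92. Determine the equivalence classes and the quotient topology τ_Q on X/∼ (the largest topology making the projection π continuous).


X/∼ = {[p90], [p91=p92], [p93], [p94]}; |τ_Q| = 5.

Equivalence classes: [p90], [p91=p92], [p93], [p94].
Quotient map π: X → X/∼ sends p90 ↦ [p90], p91 ↦ [p91=p92], p92 ↦ [p91=p92], p93 ↦ [p93], p94 ↦ [p94].
For each subset V ⊆ X/∼, compute π^{-1}(V) ⊆ X and check whether π^{-1}(V) ∈ τ. V is open in τ_Q iff π^{-1}(V) ∈ τ.
  V = {}: π^{-1}(V) = ∅ ∈ τ ✓.
  V = {[p90]}: π^{-1}(V) = {p90} ∈ τ ✓.
  V = {[p91=p92]}: π^{-1}(V) = {p91, p92} ∉ τ ✗.
  V = {[p90], [p91=p92]}: π^{-1}(V) = {p90, p91, p92} ∉ τ ✗.
  V = {[p93]}: π^{-1}(V) = {p93} ∉ τ ✗.
  V = {[p90], [p93]}: π^{-1}(V) = {p90, p93} ∈ τ ✓.
  V = {[p91=p92], [p93]}: π^{-1}(V) = {p91, p92, p93} ∉ τ ✗.
  V = {[p90], [p91=p92], [p93]}: π^{-1}(V) = {p90, p91, p92, p93} ∈ τ ✓.
  V = {[p94]}: π^{-1}(V) = {p94} ∉ τ ✗.
  V = {[p90], [p94]}: π^{-1}(V) = {p90, p94} ∉ τ ✗.
  V = {[p91=p92], [p94]}: π^{-1}(V) = {p91, p92, p94} ∉ τ ✗.
  V = {[p90], [p91=p92], [p94]}: π^{-1}(V) = {p90, p91, p92, p94} ∉ τ ✗.
  V = {[p93], [p94]}: π^{-1}(V) = {p93, p94} ∉ τ ✗.
  V = {[p90], [p93], [p94]}: π^{-1}(V) = {p90, p93, p94} ∉ τ ✗.
  V = {[p91=p92], [p93], [p94]}: π^{-1}(V) = {p91, p92, p93, p94} ∉ τ ✗.
  V = {[p90], [p91=p92], [p93], [p94]}: π^{-1}(V) = {p90, p91, p92, p93, p94} ∈ τ ✓.
Open sets in the quotient: τ_Q = {{}, {[p90]}, {[p90], [p93]}, {[p90], [p91=p92], [p93]}, {[p90], [p91=p92], [p93], [p94]}} (5 elements).


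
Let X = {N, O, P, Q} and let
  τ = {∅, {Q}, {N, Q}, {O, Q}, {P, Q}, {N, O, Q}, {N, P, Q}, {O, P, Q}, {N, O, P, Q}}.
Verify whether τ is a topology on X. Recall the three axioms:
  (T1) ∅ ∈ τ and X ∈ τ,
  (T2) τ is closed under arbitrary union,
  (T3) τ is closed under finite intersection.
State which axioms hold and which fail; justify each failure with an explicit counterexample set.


τ IS a topology on X.

Axiom (T1): ∅ ∈ τ? Yes; X ∈ τ? Yes.
Axiom (T2/T3): check pairwise unions and intersections of members of τ.
All pairwise intersections and unions checked — each lies in τ. Therefore τ satisfies (T1), (T2), (T3): it IS a topology on X.


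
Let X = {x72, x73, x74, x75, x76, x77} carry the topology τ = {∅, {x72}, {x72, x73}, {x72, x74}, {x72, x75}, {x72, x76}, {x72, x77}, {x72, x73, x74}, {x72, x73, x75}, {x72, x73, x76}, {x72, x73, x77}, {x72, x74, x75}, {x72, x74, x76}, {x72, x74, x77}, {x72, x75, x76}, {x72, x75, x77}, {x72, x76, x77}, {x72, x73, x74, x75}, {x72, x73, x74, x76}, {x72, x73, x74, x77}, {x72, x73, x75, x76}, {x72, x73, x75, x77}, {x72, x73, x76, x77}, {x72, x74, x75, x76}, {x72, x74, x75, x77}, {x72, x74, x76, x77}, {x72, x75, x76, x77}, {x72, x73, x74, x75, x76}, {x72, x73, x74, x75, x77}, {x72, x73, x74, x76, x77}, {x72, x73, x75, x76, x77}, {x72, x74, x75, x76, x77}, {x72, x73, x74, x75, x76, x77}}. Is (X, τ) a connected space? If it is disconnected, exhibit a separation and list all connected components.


(X, τ) is connected.

Find clopen sets (U ∈ τ with X ∖ U ∈ τ):
  U = ∅, X ∖ U = {x72, x73, x74, x75, x76, x77} — both open, so U is clopen.
  U = {x72, x73, x74, x75, x76, x77}, X ∖ U = ∅ — both open, so U is clopen.
Only trivial clopens (∅ and X) exist, so (X, τ) is connected.
Compute connected components by grouping points that agree on all clopens:
  component: {x72, x73, x74, x75, x76, x77}


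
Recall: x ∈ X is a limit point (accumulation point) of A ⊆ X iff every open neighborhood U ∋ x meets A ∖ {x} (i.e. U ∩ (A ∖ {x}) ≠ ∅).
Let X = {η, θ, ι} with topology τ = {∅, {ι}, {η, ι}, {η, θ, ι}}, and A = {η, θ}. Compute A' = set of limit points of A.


A' = {θ}

For each x ∈ X, list the open sets U ∈ τ with x ∈ U, then check whether U ∩ (A ∖ {x}) ≠ ∅ for every such U.
  x = η: open {η, ι} ∋ x has {η, ι} ∩ (A ∖ {η}) = ∅, so x is NOT a limit point.
  x = θ: opens ∋ x are {η, θ, ι}; each meets A ∖ {θ}, so x IS a limit point.
  x = ι: open {ι} ∋ x has {ι} ∩ (A ∖ {ι}) = ∅, so x is NOT a limit point.
Collecting: A' = {θ}.


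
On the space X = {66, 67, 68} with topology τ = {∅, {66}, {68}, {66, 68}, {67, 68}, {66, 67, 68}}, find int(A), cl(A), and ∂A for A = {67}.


int(A) = ∅, cl(A) = {67}, ∂A = {67}.

Closed sets in (X, τ) are complements of opens:
  closed(X, τ) = {∅, {66}, {67}, {66, 67}, {67, 68}, {66, 67, 68}}.
int(A) = ⋃ {U ∈ τ : U ⊆ A}. Opens contained in A: ∅.
Taking the union of these: int(A) = ∅.
cl(A) = ⋂ {C closed : A ⊆ C}. Closed sets containing A: {67}, {66, 67}, {67, 68}, {66, 67, 68}.
Intersecting these: cl(A) = {67}.
∂A = cl(A) ∖ int(A) = {67} ∖ ∅ = {67}.


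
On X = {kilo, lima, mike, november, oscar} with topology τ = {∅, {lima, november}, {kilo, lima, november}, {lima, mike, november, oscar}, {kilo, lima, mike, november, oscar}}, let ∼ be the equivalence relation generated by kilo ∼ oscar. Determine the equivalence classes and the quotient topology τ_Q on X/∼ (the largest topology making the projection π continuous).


X/∼ = {[kilo=oscar], [lima], [mike], [november]}; |τ_Q| = 3.

Equivalence classes: [kilo=oscar], [lima], [mike], [november].
Quotient map π: X → X/∼ sends kilo ↦ [kilo=oscar], lima ↦ [lima], mike ↦ [mike], november ↦ [november], oscar ↦ [kilo=oscar].
For each subset V ⊆ X/∼, compute π^{-1}(V) ⊆ X and check whether π^{-1}(V) ∈ τ. V is open in τ_Q iff π^{-1}(V) ∈ τ.
  V = {}: π^{-1}(V) = ∅ ∈ τ ✓.
  V = {[kilo=oscar]}: π^{-1}(V) = {kilo, oscar} ∉ τ ✗.
  V = {[lima]}: π^{-1}(V) = {lima} ∉ τ ✗.
  V = {[kilo=oscar], [lima]}: π^{-1}(V) = {kilo, lima, oscar} ∉ τ ✗.
  V = {[mike]}: π^{-1}(V) = {mike} ∉ τ ✗.
  V = {[kilo=oscar], [mike]}: π^{-1}(V) = {kilo, mike, oscar} ∉ τ ✗.
  V = {[lima], [mike]}: π^{-1}(V) = {lima, mike} ∉ τ ✗.
  V = {[kilo=oscar], [lima], [mike]}: π^{-1}(V) = {kilo, lima, mike, oscar} ∉ τ ✗.
  V = {[november]}: π^{-1}(V) = {november} ∉ τ ✗.
  V = {[kilo=oscar], [november]}: π^{-1}(V) = {kilo, november, oscar} ∉ τ ✗.
  V = {[lima], [november]}: π^{-1}(V) = {lima, november} ∈ τ ✓.
  V = {[kilo=oscar], [lima], [november]}: π^{-1}(V) = {kilo, lima, november, oscar} ∉ τ ✗.
  V = {[mike], [november]}: π^{-1}(V) = {mike, november} ∉ τ ✗.
  V = {[kilo=oscar], [mike], [november]}: π^{-1}(V) = {kilo, mike, november, oscar} ∉ τ ✗.
  V = {[lima], [mike], [november]}: π^{-1}(V) = {lima, mike, november} ∉ τ ✗.
  V = {[kilo=oscar], [lima], [mike], [november]}: π^{-1}(V) = {kilo, lima, mike, november, oscar} ∈ τ ✓.
Open sets in the quotient: τ_Q = {{}, {[lima], [november]}, {[kilo=oscar], [lima], [mike], [november]}} (3 elements).


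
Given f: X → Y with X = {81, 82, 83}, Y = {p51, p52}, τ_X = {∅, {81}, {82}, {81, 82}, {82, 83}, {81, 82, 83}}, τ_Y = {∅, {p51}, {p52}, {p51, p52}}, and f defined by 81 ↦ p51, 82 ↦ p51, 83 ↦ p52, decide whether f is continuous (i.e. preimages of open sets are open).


f is NOT continuous.

Compute f^{-1}(U) for each U ∈ τ_Y:
  U = ∅: f^{-1}(U) = ∅ ∈ τ_X ✓.
  U = {p51}: f^{-1}(U) = {81, 82} ∈ τ_X ✓.
  U = {p52}: f^{-1}(U) = {83} ∉ τ_X ✗.
  U = {p51, p52}: f^{-1}(U) = {81, 82, 83} ∈ τ_X ✓.
Found U = {p52} with f^{-1}(U) = {83} not in τ_X. Therefore f is NOT continuous.


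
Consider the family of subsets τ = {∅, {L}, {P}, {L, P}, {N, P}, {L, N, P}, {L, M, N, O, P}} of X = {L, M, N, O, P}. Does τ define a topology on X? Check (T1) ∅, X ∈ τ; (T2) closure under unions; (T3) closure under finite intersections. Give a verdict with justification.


τ IS a topology on X.

Axiom (T1): ∅ ∈ τ? Yes; X ∈ τ? Yes.
Axiom (T2/T3): check pairwise unions and intersections of members of τ.
All pairwise intersections and unions checked — each lies in τ. Therefore τ satisfies (T1), (T2), (T3): it IS a topology on X.


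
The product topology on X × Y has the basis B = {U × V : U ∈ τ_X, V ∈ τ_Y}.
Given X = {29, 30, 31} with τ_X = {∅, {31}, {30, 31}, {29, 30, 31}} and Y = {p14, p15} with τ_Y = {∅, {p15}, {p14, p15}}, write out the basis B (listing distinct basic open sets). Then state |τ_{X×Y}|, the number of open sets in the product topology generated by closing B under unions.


Basis B = {∅ × ∅, {31} × {p15}, {30, 31} × {p15}, {31} × {p14, p15}, {29, 30, 31} × {p15}, {30, 31} × {p14, p15}, {29, 30, 31} × {p14, p15}}; |τ_{X×Y}| = 10.

Enumerate products U × V with U ∈ τ_X, V ∈ τ_Y (deduplicated):
  ∅ × ∅ = {} (∅)
  {31} × {p15} = {(31,p15)}
  {30, 31} × {p15} = {(30,p15), (31,p15)}
  {31} × {p14, p15} = {(31,p14), (31,p15)}
  {29, 30, 31} × {p15} = {(29,p15), (30,p15), (31,p15)}
  {30, 31} × {p14, p15} = {(30,p14), (30,p15), (31,p14), (31,p15)}
  {29, 30, 31} × {p14, p15} = {(29,p14), (29,p15), (30,p14), (30,p15), (31,p14), (31,p15)}
These 7 distinct sets form the basis B.
Close under arbitrary unions to get τ_{X×Y}; counting gives |τ_{X×Y}| = 10.


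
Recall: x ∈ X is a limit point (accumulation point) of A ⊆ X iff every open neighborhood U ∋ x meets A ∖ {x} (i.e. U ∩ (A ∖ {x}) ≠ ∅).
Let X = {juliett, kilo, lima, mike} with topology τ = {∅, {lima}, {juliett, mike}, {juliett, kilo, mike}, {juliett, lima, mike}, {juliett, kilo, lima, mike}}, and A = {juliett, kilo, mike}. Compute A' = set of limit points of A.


A' = {juliett, kilo, mike}

For each x ∈ X, list the open sets U ∈ τ with x ∈ U, then check whether U ∩ (A ∖ {x}) ≠ ∅ for every such U.
  x = juliett: opens ∋ x are {juliett, mike}, {juliett, kilo, mike}, {juliett, lima, mike}, {juliett, kilo, lima, mike}; each meets A ∖ {juliett}, so x IS a limit point.
  x = kilo: opens ∋ x are {juliett, kilo, mike}, {juliett, kilo, lima, mike}; each meets A ∖ {kilo}, so x IS a limit point.
  x = lima: open {lima} ∋ x has {lima} ∩ (A ∖ {lima}) = ∅, so x is NOT a limit point.
  x = mike: opens ∋ x are {juliett, mike}, {juliett, kilo, mike}, {juliett, lima, mike}, {juliett, kilo, lima, mike}; each meets A ∖ {mike}, so x IS a limit point.
Collecting: A' = {juliett, kilo, mike}.


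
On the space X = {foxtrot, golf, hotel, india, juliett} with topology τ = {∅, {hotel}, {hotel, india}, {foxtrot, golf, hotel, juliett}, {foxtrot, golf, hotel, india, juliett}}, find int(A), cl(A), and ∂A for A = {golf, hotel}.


int(A) = {hotel}, cl(A) = {foxtrot, golf, hotel, india, juliett}, ∂A = {foxtrot, golf, india, juliett}.

Closed sets in (X, τ) are complements of opens:
  closed(X, τ) = {∅, {india}, {foxtrot, golf, juliett}, {foxtrot, golf, india, juliett}, {foxtrot, golf, hotel, india, juliett}}.
int(A) = ⋃ {U ∈ τ : U ⊆ A}. Opens contained in A: ∅, {hotel}.
Taking the union of these: int(A) = {hotel}.
cl(A) = ⋂ {C closed : A ⊆ C}. Closed sets containing A: {foxtrot, golf, hotel, india, juliett}.
Intersecting these: cl(A) = {foxtrot, golf, hotel, india, juliett}.
∂A = cl(A) ∖ int(A) = {foxtrot, golf, hotel, india, juliett} ∖ {hotel} = {foxtrot, golf, india, juliett}.


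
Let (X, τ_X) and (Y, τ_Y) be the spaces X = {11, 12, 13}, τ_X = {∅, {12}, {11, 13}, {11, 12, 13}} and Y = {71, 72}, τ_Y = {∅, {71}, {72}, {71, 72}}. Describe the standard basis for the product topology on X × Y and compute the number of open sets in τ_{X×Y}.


Basis B = {∅ × ∅, {12} × {71}, {12} × {72}, {11, 13} × {71}, {11, 13} × {72}, {12} × {71, 72}, {11, 12, 13} × {71}, {11, 12, 13} × {72}, {11, 13} × {71, 72}, {11, 12, 13} × {71, 72}}; |τ_{X×Y}| = 16.

Enumerate products U × V with U ∈ τ_X, V ∈ τ_Y (deduplicated):
  ∅ × ∅ = {} (∅)
  {12} × {71} = {(12,71)}
  {12} × {72} = {(12,72)}
  {11, 13} × {71} = {(11,71), (13,71)}
  {11, 13} × {72} = {(11,72), (13,72)}
  {12} × {71, 72} = {(12,71), (12,72)}
  {11, 12, 13} × {71} = {(11,71), (12,71), (13,71)}
  {11, 12, 13} × {72} = {(11,72), (12,72), (13,72)}
  {11, 13} × {71, 72} = {(11,71), (11,72), (13,71), (13,72)}
  {11, 12, 13} × {71, 72} = {(11,71), (11,72), (12,71), (12,72), (13,71), (13,72)}
These 10 distinct sets form the basis B.
Close under arbitrary unions to get τ_{X×Y}; counting gives |τ_{X×Y}| = 16.


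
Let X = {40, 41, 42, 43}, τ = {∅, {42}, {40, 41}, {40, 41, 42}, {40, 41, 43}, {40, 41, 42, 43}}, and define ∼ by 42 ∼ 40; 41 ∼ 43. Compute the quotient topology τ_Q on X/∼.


X/∼ = {[40=42], [41=43]}; |τ_Q| = 2.

Equivalence classes: [40=42], [41=43].
Quotient map π: X → X/∼ sends 40 ↦ [40=42], 41 ↦ [41=43], 42 ↦ [40=42], 43 ↦ [41=43].
For each subset V ⊆ X/∼, compute π^{-1}(V) ⊆ X and check whether π^{-1}(V) ∈ τ. V is open in τ_Q iff π^{-1}(V) ∈ τ.
  V = {}: π^{-1}(V) = ∅ ∈ τ ✓.
  V = {[40=42]}: π^{-1}(V) = {40, 42} ∉ τ ✗.
  V = {[41=43]}: π^{-1}(V) = {41, 43} ∉ τ ✗.
  V = {[40=42], [41=43]}: π^{-1}(V) = {40, 41, 42, 43} ∈ τ ✓.
Open sets in the quotient: τ_Q = {{}, {[40=42], [41=43]}} (2 elements).


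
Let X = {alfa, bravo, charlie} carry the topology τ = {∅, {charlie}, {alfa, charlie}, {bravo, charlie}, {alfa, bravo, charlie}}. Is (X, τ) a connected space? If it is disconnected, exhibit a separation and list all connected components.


(X, τ) is connected.

Find clopen sets (U ∈ τ with X ∖ U ∈ τ):
  U = ∅, X ∖ U = {alfa, bravo, charlie} — both open, so U is clopen.
  U = {alfa, bravo, charlie}, X ∖ U = ∅ — both open, so U is clopen.
Only trivial clopens (∅ and X) exist, so (X, τ) is connected.
Compute connected components by grouping points that agree on all clopens:
  component: {alfa, bravo, charlie}


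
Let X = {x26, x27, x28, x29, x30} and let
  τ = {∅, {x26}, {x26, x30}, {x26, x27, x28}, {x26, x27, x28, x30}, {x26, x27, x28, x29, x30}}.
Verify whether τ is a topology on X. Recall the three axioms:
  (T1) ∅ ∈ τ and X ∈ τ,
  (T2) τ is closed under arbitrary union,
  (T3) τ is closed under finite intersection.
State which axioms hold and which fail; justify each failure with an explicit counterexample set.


τ IS a topology on X.

Axiom (T1): ∅ ∈ τ? Yes; X ∈ τ? Yes.
Axiom (T2/T3): check pairwise unions and intersections of members of τ.
All pairwise intersections and unions checked — each lies in τ. Therefore τ satisfies (T1), (T2), (T3): it IS a topology on X.


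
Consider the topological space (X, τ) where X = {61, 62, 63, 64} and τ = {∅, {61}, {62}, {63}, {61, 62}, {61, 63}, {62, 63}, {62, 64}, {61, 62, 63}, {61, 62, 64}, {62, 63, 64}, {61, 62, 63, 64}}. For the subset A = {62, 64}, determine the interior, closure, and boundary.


int(A) = {62, 64}, cl(A) = {62, 64}, ∂A = ∅.

Closed sets in (X, τ) are complements of opens:
  closed(X, τ) = {∅, {61}, {63}, {64}, {61, 63}, {61, 64}, {62, 64}, {63, 64}, {61, 62, 64}, {61, 63, 64}, {62, 63, 64}, {61, 62, 63, 64}}.
int(A) = ⋃ {U ∈ τ : U ⊆ A}. Opens contained in A: ∅, {62}, {62, 64}.
Taking the union of these: int(A) = {62, 64}.
cl(A) = ⋂ {C closed : A ⊆ C}. Closed sets containing A: {62, 64}, {61, 62, 64}, {62, 63, 64}, {61, 62, 63, 64}.
Intersecting these: cl(A) = {62, 64}.
∂A = cl(A) ∖ int(A) = {62, 64} ∖ {62, 64} = ∅.


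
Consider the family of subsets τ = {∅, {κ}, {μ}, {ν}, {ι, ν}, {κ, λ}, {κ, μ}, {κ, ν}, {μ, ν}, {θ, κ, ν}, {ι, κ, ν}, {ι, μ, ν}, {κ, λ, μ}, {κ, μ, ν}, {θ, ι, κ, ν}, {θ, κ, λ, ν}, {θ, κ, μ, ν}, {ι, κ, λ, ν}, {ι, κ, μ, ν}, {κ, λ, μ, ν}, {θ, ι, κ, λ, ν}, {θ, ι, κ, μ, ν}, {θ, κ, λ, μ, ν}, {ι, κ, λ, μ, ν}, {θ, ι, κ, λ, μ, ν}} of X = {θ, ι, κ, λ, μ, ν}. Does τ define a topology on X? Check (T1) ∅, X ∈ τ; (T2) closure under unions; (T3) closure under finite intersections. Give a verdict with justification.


τ is NOT a topology on X.

Axiom (T1): ∅ ∈ τ? Yes; X ∈ τ? Yes.
Axiom (T2/T3): check pairwise unions and intersections of members of τ.
Counterexample for (T2): {ν} ∪ {κ, λ} = {κ, λ, ν} ∉ τ. Therefore τ is NOT a topology.


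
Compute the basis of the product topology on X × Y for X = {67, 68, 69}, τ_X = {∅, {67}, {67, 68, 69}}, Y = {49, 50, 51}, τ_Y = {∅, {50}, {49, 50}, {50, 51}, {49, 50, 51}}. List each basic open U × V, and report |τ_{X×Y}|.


Basis B = {∅ × ∅, {67} × {50}, {67} × {49, 50}, {67} × {50, 51}, {67} × {49, 50, 51}, {67, 68, 69} × {50}, {67, 68, 69} × {49, 50}, {67, 68, 69} × {50, 51}, {67, 68, 69} × {49, 50, 51}}; |τ_{X×Y}| = 14.

Enumerate products U × V with U ∈ τ_X, V ∈ τ_Y (deduplicated):
  ∅ × ∅ = {} (∅)
  {67} × {50} = {(67,50)}
  {67} × {49, 50} = {(67,49), (67,50)}
  {67} × {50, 51} = {(67,50), (67,51)}
  {67} × {49, 50, 51} = {(67,49), (67,50), (67,51)}
  {67, 68, 69} × {50} = {(67,50), (68,50), (69,50)}
  {67, 68, 69} × {49, 50} = {(67,49), (67,50), (68,49), (68,50), (69,49), (69,50)}
  {67, 68, 69} × {50, 51} = {(67,50), (67,51), (68,50), (68,51), (69,50), (69,51)}
  {67, 68, 69} × {49, 50, 51} = {(67,49), (67,50), (67,51), (68,49), (68,50), (68,51), (69,49), (69,50), (69,51)}
These 9 distinct sets form the basis B.
Close under arbitrary unions to get τ_{X×Y}; counting gives |τ_{X×Y}| = 14.


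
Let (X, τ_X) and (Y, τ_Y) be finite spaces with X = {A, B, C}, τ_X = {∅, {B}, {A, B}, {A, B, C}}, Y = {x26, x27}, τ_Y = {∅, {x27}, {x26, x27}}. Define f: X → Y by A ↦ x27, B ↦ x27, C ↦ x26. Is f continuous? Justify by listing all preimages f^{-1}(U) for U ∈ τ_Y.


f IS continuous.

Compute f^{-1}(U) for each U ∈ τ_Y:
  U = ∅: f^{-1}(U) = ∅ ∈ τ_X ✓.
  U = {x27}: f^{-1}(U) = {A, B} ∈ τ_X ✓.
  U = {x26, x27}: f^{-1}(U) = {A, B, C} ∈ τ_X ✓.
Every preimage lies in τ_X, so f IS continuous.


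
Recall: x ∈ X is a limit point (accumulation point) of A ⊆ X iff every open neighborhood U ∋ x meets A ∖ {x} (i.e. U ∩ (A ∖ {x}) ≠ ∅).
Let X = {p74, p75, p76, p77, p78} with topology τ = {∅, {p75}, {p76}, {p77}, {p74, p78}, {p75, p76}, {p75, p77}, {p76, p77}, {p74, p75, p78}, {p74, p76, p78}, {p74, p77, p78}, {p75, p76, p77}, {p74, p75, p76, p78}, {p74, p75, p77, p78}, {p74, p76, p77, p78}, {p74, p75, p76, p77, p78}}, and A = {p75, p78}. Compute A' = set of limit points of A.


A' = {p74}

For each x ∈ X, list the open sets U ∈ τ with x ∈ U, then check whether U ∩ (A ∖ {x}) ≠ ∅ for every such U.
  x = p74: opens ∋ x are {p74, p78}, {p74, p75, p78}, {p74, p76, p78}, {p74, p77, p78}, {p74, p75, p76, p78}, {p74, p75, p77, p78}, {p74, p76, p77, p78}, {p74, p75, p76, p77, p78}; each meets A ∖ {p74}, so x IS a limit point.
  x = p75: open {p75} ∋ x has {p75} ∩ (A ∖ {p75}) = ∅, so x is NOT a limit point.
  x = p76: open {p76} ∋ x has {p76} ∩ (A ∖ {p76}) = ∅, so x is NOT a limit point.
  x = p77: open {p77} ∋ x has {p77} ∩ (A ∖ {p77}) = ∅, so x is NOT a limit point.
  x = p78: open {p74, p78} ∋ x has {p74, p78} ∩ (A ∖ {p78}) = ∅, so x is NOT a limit point.
Collecting: A' = {p74}.


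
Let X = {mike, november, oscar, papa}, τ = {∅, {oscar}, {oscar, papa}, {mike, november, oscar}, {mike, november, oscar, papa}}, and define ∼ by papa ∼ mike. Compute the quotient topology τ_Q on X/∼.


X/∼ = {[mike=papa], [november], [oscar]}; |τ_Q| = 3.

Equivalence classes: [mike=papa], [november], [oscar].
Quotient map π: X → X/∼ sends mike ↦ [mike=papa], november ↦ [november], oscar ↦ [oscar], papa ↦ [mike=papa].
For each subset V ⊆ X/∼, compute π^{-1}(V) ⊆ X and check whether π^{-1}(V) ∈ τ. V is open in τ_Q iff π^{-1}(V) ∈ τ.
  V = {}: π^{-1}(V) = ∅ ∈ τ ✓.
  V = {[mike=papa]}: π^{-1}(V) = {mike, papa} ∉ τ ✗.
  V = {[november]}: π^{-1}(V) = {november} ∉ τ ✗.
  V = {[mike=papa], [november]}: π^{-1}(V) = {mike, november, papa} ∉ τ ✗.
  V = {[oscar]}: π^{-1}(V) = {oscar} ∈ τ ✓.
  V = {[mike=papa], [oscar]}: π^{-1}(V) = {mike, oscar, papa} ∉ τ ✗.
  V = {[november], [oscar]}: π^{-1}(V) = {november, oscar} ∉ τ ✗.
  V = {[mike=papa], [november], [oscar]}: π^{-1}(V) = {mike, november, oscar, papa} ∈ τ ✓.
Open sets in the quotient: τ_Q = {{}, {[oscar]}, {[mike=papa], [november], [oscar]}} (3 elements).


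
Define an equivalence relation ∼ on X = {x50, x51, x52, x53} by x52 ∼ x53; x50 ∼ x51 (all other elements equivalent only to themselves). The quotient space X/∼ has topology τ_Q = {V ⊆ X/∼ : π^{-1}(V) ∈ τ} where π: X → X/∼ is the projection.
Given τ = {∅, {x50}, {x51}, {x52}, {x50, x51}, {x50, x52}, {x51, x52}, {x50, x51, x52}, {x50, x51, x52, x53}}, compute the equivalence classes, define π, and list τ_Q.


X/∼ = {[x50=x51], [x52=x53]}; |τ_Q| = 3.

Equivalence classes: [x50=x51], [x52=x53].
Quotient map π: X → X/∼ sends x50 ↦ [x50=x51], x51 ↦ [x50=x51], x52 ↦ [x52=x53], x53 ↦ [x52=x53].
For each subset V ⊆ X/∼, compute π^{-1}(V) ⊆ X and check whether π^{-1}(V) ∈ τ. V is open in τ_Q iff π^{-1}(V) ∈ τ.
  V = {}: π^{-1}(V) = ∅ ∈ τ ✓.
  V = {[x50=x51]}: π^{-1}(V) = {x50, x51} ∈ τ ✓.
  V = {[x52=x53]}: π^{-1}(V) = {x52, x53} ∉ τ ✗.
  V = {[x50=x51], [x52=x53]}: π^{-1}(V) = {x50, x51, x52, x53} ∈ τ ✓.
Open sets in the quotient: τ_Q = {{}, {[x50=x51]}, {[x50=x51], [x52=x53]}} (3 elements).


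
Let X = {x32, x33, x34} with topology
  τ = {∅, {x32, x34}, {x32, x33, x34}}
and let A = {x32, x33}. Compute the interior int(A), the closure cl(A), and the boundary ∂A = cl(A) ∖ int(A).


int(A) = ∅, cl(A) = {x32, x33, x34}, ∂A = {x32, x33, x34}.

Closed sets in (X, τ) are complements of opens:
  closed(X, τ) = {∅, {x33}, {x32, x33, x34}}.
int(A) = ⋃ {U ∈ τ : U ⊆ A}. Opens contained in A: ∅.
Taking the union of these: int(A) = ∅.
cl(A) = ⋂ {C closed : A ⊆ C}. Closed sets containing A: {x32, x33, x34}.
Intersecting these: cl(A) = {x32, x33, x34}.
∂A = cl(A) ∖ int(A) = {x32, x33, x34} ∖ ∅ = {x32, x33, x34}.


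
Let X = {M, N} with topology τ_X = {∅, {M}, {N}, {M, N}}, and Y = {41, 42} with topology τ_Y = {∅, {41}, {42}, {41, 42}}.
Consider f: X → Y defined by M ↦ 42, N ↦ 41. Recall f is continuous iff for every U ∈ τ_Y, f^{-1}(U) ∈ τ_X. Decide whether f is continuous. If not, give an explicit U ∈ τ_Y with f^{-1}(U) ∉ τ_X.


f IS continuous.

Compute f^{-1}(U) for each U ∈ τ_Y:
  U = ∅: f^{-1}(U) = ∅ ∈ τ_X ✓.
  U = {41}: f^{-1}(U) = {N} ∈ τ_X ✓.
  U = {42}: f^{-1}(U) = {M} ∈ τ_X ✓.
  U = {41, 42}: f^{-1}(U) = {M, N} ∈ τ_X ✓.
Every preimage lies in τ_X, so f IS continuous.


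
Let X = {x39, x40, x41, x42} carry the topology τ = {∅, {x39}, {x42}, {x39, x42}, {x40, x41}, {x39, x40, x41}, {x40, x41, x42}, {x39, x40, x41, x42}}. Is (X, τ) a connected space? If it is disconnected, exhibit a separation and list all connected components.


(X, τ) is disconnected; components = [{x39}, {x42}, {x40, x41}].

Find clopen sets (U ∈ τ with X ∖ U ∈ τ):
  U = ∅, X ∖ U = {x39, x40, x41, x42} — both open, so U is clopen.
  U = {x39}, X ∖ U = {x40, x41, x42} — both open, so U is clopen.
  U = {x42}, X ∖ U = {x39, x40, x41} — both open, so U is clopen.
  U = {x39, x42}, X ∖ U = {x40, x41} — both open, so U is clopen.
  U = {x40, x41}, X ∖ U = {x39, x42} — both open, so U is clopen.
  U = {x39, x40, x41}, X ∖ U = {x42} — both open, so U is clopen.
  U = {x40, x41, x42}, X ∖ U = {x39} — both open, so U is clopen.
  U = {x39, x40, x41, x42}, X ∖ U = ∅ — both open, so U is clopen.
Nontrivial clopen(s) exist: e.g. {x40, x41}. So (X, τ) is disconnected.
Compute connected components by grouping points that agree on all clopens:
  component: {x39}
  component: {x42}
  component: {x40, x41}


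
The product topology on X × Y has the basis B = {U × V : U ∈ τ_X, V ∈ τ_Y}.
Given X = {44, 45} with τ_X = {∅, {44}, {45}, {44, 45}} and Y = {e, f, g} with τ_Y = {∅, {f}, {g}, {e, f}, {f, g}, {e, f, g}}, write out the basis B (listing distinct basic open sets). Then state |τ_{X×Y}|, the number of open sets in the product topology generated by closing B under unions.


Basis B = {∅ × ∅, {44} × {f}, {44} × {g}, {45} × {f}, {45} × {g}, {44} × {e, f}, {44} × {f, g}, {44, 45} × {f}, {44, 45} × {g}, {45} × {e, f}, {45} × {f, g}, {44} × {e, f, g}, {45} × {e, f, g}, {44, 45} × {e, f}, {44, 45} × {f, g}, {44, 45} × {e, f, g}}; |τ_{X×Y}| = 36.

Enumerate products U × V with U ∈ τ_X, V ∈ τ_Y (deduplicated):
  ∅ × ∅ = {} (∅)
  {44} × {f} = {(44,f)}
  {44} × {g} = {(44,g)}
  {45} × {f} = {(45,f)}
  {45} × {g} = {(45,g)}
  {44} × {e, f} = {(44,e), (44,f)}
  {44} × {f, g} = {(44,f), (44,g)}
  {44, 45} × {f} = {(44,f), (45,f)}
  {44, 45} × {g} = {(44,g), (45,g)}
  {45} × {e, f} = {(45,e), (45,f)}
  {45} × {f, g} = {(45,f), (45,g)}
  {44} × {e, f, g} = {(44,e), (44,f), (44,g)}
  {45} × {e, f, g} = {(45,e), (45,f), (45,g)}
  {44, 45} × {e, f} = {(44,e), (44,f), (45,e), (45,f)}
  {44, 45} × {f, g} = {(44,f), (44,g), (45,f), (45,g)}
  {44, 45} × {e, f, g} = {(44,e), (44,f), (44,g), (45,e), (45,f), (45,g)}
These 16 distinct sets form the basis B.
Close under arbitrary unions to get τ_{X×Y}; counting gives |τ_{X×Y}| = 36.


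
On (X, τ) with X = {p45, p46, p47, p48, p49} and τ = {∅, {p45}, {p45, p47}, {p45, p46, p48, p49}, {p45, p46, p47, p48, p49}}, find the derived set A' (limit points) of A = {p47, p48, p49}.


A' = {p46, p48, p49}

For each x ∈ X, list the open sets U ∈ τ with x ∈ U, then check whether U ∩ (A ∖ {x}) ≠ ∅ for every such U.
  x = p45: open {p45} ∋ x has {p45} ∩ (A ∖ {p45}) = ∅, so x is NOT a limit point.
  x = p46: opens ∋ x are {p45, p46, p48, p49}, {p45, p46, p47, p48, p49}; each meets A ∖ {p46}, so x IS a limit point.
  x = p47: open {p45, p47} ∋ x has {p45, p47} ∩ (A ∖ {p47}) = ∅, so x is NOT a limit point.
  x = p48: opens ∋ x are {p45, p46, p48, p49}, {p45, p46, p47, p48, p49}; each meets A ∖ {p48}, so x IS a limit point.
  x = p49: opens ∋ x are {p45, p46, p48, p49}, {p45, p46, p47, p48, p49}; each meets A ∖ {p49}, so x IS a limit point.
Collecting: A' = {p46, p48, p49}.


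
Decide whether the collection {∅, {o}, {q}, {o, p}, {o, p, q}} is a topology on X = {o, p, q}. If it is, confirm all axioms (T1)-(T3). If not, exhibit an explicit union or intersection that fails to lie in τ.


τ is NOT a topology on X.

Axiom (T1): ∅ ∈ τ? Yes; X ∈ τ? Yes.
Axiom (T2/T3): check pairwise unions and intersections of members of τ.
Counterexample for (T2): {o} ∪ {q} = {o, q} ∉ τ. Therefore τ is NOT a topology.


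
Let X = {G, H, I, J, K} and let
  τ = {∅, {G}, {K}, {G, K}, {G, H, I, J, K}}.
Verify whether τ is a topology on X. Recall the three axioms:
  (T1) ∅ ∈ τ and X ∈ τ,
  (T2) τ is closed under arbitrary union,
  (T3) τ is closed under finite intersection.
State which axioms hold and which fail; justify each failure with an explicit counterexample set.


τ IS a topology on X.

Axiom (T1): ∅ ∈ τ? Yes; X ∈ τ? Yes.
Axiom (T2/T3): check pairwise unions and intersections of members of τ.
All pairwise intersections and unions checked — each lies in τ. Therefore τ satisfies (T1), (T2), (T3): it IS a topology on X.


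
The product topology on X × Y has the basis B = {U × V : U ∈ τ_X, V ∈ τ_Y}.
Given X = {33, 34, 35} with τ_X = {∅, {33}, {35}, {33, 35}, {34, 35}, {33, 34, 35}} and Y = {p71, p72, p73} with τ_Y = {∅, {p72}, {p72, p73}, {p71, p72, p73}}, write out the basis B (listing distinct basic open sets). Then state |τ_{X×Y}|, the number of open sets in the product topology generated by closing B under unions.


Basis B = {∅ × ∅, {33} × {p72}, {35} × {p72}, {33} × {p72, p73}, {33, 35} × {p72}, {34, 35} × {p72}, {35} × {p72, p73}, {33} × {p71, p72, p73}, {33, 34, 35} × {p72}, {35} × {p71, p72, p73}, {33, 35} × {p72, p73}, {34, 35} × {p72, p73}, {33, 35} × {p71, p72, p73}, {33, 34, 35} × {p72, p73}, {34, 35} × {p71, p72, p73}, {33, 34, 35} × {p71, p72, p73}}; |τ_{X×Y}| = 40.

Enumerate products U × V with U ∈ τ_X, V ∈ τ_Y (deduplicated):
  ∅ × ∅ = {} (∅)
  {33} × {p72} = {(33,p72)}
  {35} × {p72} = {(35,p72)}
  {33} × {p72, p73} = {(33,p72), (33,p73)}
  {33, 35} × {p72} = {(33,p72), (35,p72)}
  {34, 35} × {p72} = {(34,p72), (35,p72)}
  {35} × {p72, p73} = {(35,p72), (35,p73)}
  {33} × {p71, p72, p73} = {(33,p71), (33,p72), (33,p73)}
  {33, 34, 35} × {p72} = {(33,p72), (34,p72), (35,p72)}
  {35} × {p71, p72, p73} = {(35,p71), (35,p72), (35,p73)}
  {33, 35} × {p72, p73} = {(33,p72), (33,p73), (35,p72), (35,p73)}
  {34, 35} × {p72, p73} = {(34,p72), (34,p73), (35,p72), (35,p73)}
  {33, 35} × {p71, p72, p73} = {(33,p71), (33,p72), (33,p73), (35,p71), (35,p72), (35,p73)}
  {33, 34, 35} × {p72, p73} = {(33,p72), (33,p73), (34,p72), (34,p73), (35,p72), (35,p73)}
  {34, 35} × {p71, p72, p73} = {(34,p71), (34,p72), (34,p73), (35,p71), (35,p72), (35,p73)}
  {33, 34, 35} × {p71, p72, p73} = {(33,p71), (33,p72), (33,p73), (34,p71), (34,p72), (34,p73), (35,p71), (35,p72), (35,p73)}
These 16 distinct sets form the basis B.
Close under arbitrary unions to get τ_{X×Y}; counting gives |τ_{X×Y}| = 40.


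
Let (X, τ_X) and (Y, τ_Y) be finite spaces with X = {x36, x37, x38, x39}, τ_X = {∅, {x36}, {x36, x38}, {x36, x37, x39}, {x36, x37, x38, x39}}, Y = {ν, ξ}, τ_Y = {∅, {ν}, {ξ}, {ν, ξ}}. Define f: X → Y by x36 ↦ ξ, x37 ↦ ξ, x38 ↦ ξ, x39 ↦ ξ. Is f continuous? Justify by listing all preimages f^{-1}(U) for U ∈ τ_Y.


f IS continuous.

Compute f^{-1}(U) for each U ∈ τ_Y:
  U = ∅: f^{-1}(U) = ∅ ∈ τ_X ✓.
  U = {ν}: f^{-1}(U) = ∅ ∈ τ_X ✓.
  U = {ξ}: f^{-1}(U) = {x36, x37, x38, x39} ∈ τ_X ✓.
  U = {ν, ξ}: f^{-1}(U) = {x36, x37, x38, x39} ∈ τ_X ✓.
Every preimage lies in τ_X, so f IS continuous.


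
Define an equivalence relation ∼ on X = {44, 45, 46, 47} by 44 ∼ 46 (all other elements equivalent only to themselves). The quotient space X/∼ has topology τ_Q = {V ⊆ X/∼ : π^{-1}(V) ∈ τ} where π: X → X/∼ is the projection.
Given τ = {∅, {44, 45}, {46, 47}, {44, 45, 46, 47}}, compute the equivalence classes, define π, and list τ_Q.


X/∼ = {[44=46], [45], [47]}; |τ_Q| = 2.

Equivalence classes: [44=46], [45], [47].
Quotient map π: X → X/∼ sends 44 ↦ [44=46], 45 ↦ [45], 46 ↦ [44=46], 47 ↦ [47].
For each subset V ⊆ X/∼, compute π^{-1}(V) ⊆ X and check whether π^{-1}(V) ∈ τ. V is open in τ_Q iff π^{-1}(V) ∈ τ.
  V = {}: π^{-1}(V) = ∅ ∈ τ ✓.
  V = {[44=46]}: π^{-1}(V) = {44, 46} ∉ τ ✗.
  V = {[45]}: π^{-1}(V) = {45} ∉ τ ✗.
  V = {[44=46], [45]}: π^{-1}(V) = {44, 45, 46} ∉ τ ✗.
  V = {[47]}: π^{-1}(V) = {47} ∉ τ ✗.
  V = {[44=46], [47]}: π^{-1}(V) = {44, 46, 47} ∉ τ ✗.
  V = {[45], [47]}: π^{-1}(V) = {45, 47} ∉ τ ✗.
  V = {[44=46], [45], [47]}: π^{-1}(V) = {44, 45, 46, 47} ∈ τ ✓.
Open sets in the quotient: τ_Q = {{}, {[44=46], [45], [47]}} (2 elements).


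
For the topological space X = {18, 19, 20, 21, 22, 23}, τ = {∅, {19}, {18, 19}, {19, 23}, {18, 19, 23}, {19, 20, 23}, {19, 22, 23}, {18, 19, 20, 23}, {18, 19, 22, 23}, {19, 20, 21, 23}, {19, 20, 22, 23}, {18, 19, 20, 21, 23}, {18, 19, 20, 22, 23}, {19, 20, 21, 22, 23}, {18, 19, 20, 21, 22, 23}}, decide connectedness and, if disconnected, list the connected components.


(X, τ) is connected.

Find clopen sets (U ∈ τ with X ∖ U ∈ τ):
  U = ∅, X ∖ U = {18, 19, 20, 21, 22, 23} — both open, so U is clopen.
  U = {18, 19, 20, 21, 22, 23}, X ∖ U = ∅ — both open, so U is clopen.
Only trivial clopens (∅ and X) exist, so (X, τ) is connected.
Compute connected components by grouping points that agree on all clopens:
  component: {18, 19, 20, 21, 22, 23}


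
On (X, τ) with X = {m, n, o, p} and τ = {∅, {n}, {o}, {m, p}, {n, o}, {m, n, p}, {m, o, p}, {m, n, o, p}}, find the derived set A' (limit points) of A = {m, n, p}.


A' = {m, p}

For each x ∈ X, list the open sets U ∈ τ with x ∈ U, then check whether U ∩ (A ∖ {x}) ≠ ∅ for every such U.
  x = m: opens ∋ x are {m, p}, {m, n, p}, {m, o, p}, {m, n, o, p}; each meets A ∖ {m}, so x IS a limit point.
  x = n: open {n} ∋ x has {n} ∩ (A ∖ {n}) = ∅, so x is NOT a limit point.
  x = o: open {o} ∋ x has {o} ∩ (A ∖ {o}) = ∅, so x is NOT a limit point.
  x = p: opens ∋ x are {m, p}, {m, n, p}, {m, o, p}, {m, n, o, p}; each meets A ∖ {p}, so x IS a limit point.
Collecting: A' = {m, p}.


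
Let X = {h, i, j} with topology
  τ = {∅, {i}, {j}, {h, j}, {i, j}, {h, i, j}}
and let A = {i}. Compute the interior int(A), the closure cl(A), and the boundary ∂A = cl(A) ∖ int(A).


int(A) = {i}, cl(A) = {i}, ∂A = ∅.

Closed sets in (X, τ) are complements of opens:
  closed(X, τ) = {∅, {h}, {i}, {h, i}, {h, j}, {h, i, j}}.
int(A) = ⋃ {U ∈ τ : U ⊆ A}. Opens contained in A: ∅, {i}.
Taking the union of these: int(A) = {i}.
cl(A) = ⋂ {C closed : A ⊆ C}. Closed sets containing A: {i}, {h, i}, {h, i, j}.
Intersecting these: cl(A) = {i}.
∂A = cl(A) ∖ int(A) = {i} ∖ {i} = ∅.


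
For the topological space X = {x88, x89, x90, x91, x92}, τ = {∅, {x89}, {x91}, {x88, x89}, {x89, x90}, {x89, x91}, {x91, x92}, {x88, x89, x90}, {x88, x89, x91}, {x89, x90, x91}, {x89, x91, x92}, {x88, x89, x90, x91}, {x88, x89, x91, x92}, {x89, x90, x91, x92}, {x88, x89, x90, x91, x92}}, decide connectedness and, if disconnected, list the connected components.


(X, τ) is disconnected; components = [{x91, x92}, {x88, x89, x90}].

Find clopen sets (U ∈ τ with X ∖ U ∈ τ):
  U = ∅, X ∖ U = {x88, x89, x90, x91, x92} — both open, so U is clopen.
  U = {x91, x92}, X ∖ U = {x88, x89, x90} — both open, so U is clopen.
  U = {x88, x89, x90}, X ∖ U = {x91, x92} — both open, so U is clopen.
  U = {x88, x89, x90, x91, x92}, X ∖ U = ∅ — both open, so U is clopen.
Nontrivial clopen(s) exist: e.g. {x88, x89, x90}. So (X, τ) is disconnected.
Compute connected components by grouping points that agree on all clopens:
  component: {x91, x92}
  component: {x88, x89, x90}
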